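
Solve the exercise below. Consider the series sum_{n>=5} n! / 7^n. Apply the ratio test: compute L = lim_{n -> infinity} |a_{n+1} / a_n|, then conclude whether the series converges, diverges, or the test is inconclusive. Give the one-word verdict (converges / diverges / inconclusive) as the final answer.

Let a_n denote the general term. Form the ratio a_{n+1}/a_n and simplify:
a_{n+1}/a_n = n/7 + 1/7
Take the limit as n -> infinity: L = infinity.
Since L = infinity > 1 (or L = infinity), the ratio test implies the series diverges.

diverges


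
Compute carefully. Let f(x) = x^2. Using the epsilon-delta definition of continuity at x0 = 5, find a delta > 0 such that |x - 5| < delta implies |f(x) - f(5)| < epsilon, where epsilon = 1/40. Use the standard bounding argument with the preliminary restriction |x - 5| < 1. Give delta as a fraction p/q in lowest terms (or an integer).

Factor: |x^2 - (5)^2| = |x - 5| * |x + 5|.
Impose |x - 5| < 1 first. Then |x + 5| = |(x - 5) + 2*(5)| <= |x - 5| + 2*|5| < 1 + 10 = 11.
So |x^2 - (5)^2| < delta * 11.
We need delta * 11 <= 1/40, i.e. delta <= 1/40/11 = 1/440.
Since 1/440 < 1, this is tighter than 1; take delta = 1/440.
So delta = 1/440 works.

1/440


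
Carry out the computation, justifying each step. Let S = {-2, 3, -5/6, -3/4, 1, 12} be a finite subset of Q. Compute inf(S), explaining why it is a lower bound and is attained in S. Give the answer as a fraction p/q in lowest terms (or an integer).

S is finite, so inf(S) = min(S).
Sorted increasing:
-2, -5/6, -3/4, 1, 3, 12
The extremum is -2.
For every x in S, x >= -2. And -2 is in S, so it is attained.
Therefore inf(S) = -2.

-2


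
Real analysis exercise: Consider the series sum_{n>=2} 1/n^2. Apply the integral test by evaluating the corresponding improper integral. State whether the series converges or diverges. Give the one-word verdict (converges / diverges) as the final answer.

Let f(x) = x^(-2). Then f is positive, continuous, and decreasing on [2, infinity), so the integral test applies.
Compute the improper integral int_{2}^infinity f(x) dx:
  antiderivative F(x) = -1/x.
  As x -> infinity, F(x) -> 0 (since p = 2 > 1).
  So int = F(infinity) - F(2) = 0 - (-1/2) = 1/2.
  Finite, so by the integral test, the series converges.

converges


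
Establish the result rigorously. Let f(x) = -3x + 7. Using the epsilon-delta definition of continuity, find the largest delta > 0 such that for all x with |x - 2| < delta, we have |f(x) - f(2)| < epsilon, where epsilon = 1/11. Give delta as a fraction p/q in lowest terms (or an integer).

We compute f(2) = -3*(2) + 7 = 1.
|f(x) - f(2)| = |-3x + 7 - (1)| = |-3(x - 2)| = 3|x - 2|.
We need 3|x - 2| < 1/11, i.e. |x - 2| < 1/11 / 3 = 1/33.
So any delta <= 1/33 works. Conversely, if delta > 1/33, then x = 2 + 1/33 satisfies |x - 2| = 1/33 < delta but |f(x) - f(2)| = 3 * 1/33 = 1/11, which is not < 1/11; so no larger delta works.
Hence the largest such delta is 1/33.

1/33


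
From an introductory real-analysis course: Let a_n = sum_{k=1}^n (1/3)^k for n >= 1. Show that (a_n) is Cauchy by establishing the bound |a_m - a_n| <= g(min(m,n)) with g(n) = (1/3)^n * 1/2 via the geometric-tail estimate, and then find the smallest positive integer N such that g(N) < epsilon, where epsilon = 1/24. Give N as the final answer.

For m > n >= 1: |a_m - a_n| = sum_{k=n+1}^m (1/3)^k < sum_{k=n+1}^infinity (1/3)^k = (1/3)^(n+1) / (1 - 1/3) = (1/3)^n * (1/3) * (3/2) = (1/3)^n * 1/2.
So g(n) = (1/3)^n / 2. Since g(n) -> 0, (a_n) is Cauchy.
Now solve g(N) < 1/24: (1/3)^N / 2 < 1/24 <=> 3^N > 1 / (2 * 1/24) = 12.
Check powers of 3: 3^2 = 9 <= 12, 3^3 = 27 > 12.
So the smallest such N is 3. Check: g(3) = 1/(2 * 27) = 1/54 < 1/24.

3


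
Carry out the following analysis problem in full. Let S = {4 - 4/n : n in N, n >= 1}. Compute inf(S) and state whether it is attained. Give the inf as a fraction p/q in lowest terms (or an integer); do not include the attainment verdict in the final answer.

Analysis:
- Values: 0, 2, 8/3, 3, ... strictly increasing.
- Minimum is 0 (n=1); inf = 0 (attained).
- 4 - 4/n -> 4 from below; sup = 4, not attained.
Conclusion: inf(S) = 0, attained in S.

0


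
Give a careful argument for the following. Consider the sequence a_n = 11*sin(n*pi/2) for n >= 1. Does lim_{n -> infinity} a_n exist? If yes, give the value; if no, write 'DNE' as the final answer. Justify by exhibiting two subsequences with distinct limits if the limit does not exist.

Examine the behaviour of a_n along subsequences.
a_{4k+1} = 11*sin(pi/2 + 2k*pi) = 11 -> 11. a_{4k+3} = 11*sin(3pi/2 + 2k*pi) = -11 -> -11.
Since these two subsequential limits are 11 and -11, distinct, the full sequence cannot converge (a convergent sequence has all subsequences tending to the same limit). So lim a_n does not exist.

DNE


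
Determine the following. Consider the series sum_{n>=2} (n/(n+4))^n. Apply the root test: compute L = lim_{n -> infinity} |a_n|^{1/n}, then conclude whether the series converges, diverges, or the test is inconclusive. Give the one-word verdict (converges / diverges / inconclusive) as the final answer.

Let a_n denote the general term. Form |a_n|^(1/n) and simplify:
|a_n|^(1/n) = n/(n + 4)
Take the limit as n -> infinity: L = 1.
Since L = 1, the root test is inconclusive. (In fact a_n = (n/(n+4))^n -> e^(-4) != 0, so the nth-term test shows divergence; but the root test itself gives no conclusion.)

inconclusive


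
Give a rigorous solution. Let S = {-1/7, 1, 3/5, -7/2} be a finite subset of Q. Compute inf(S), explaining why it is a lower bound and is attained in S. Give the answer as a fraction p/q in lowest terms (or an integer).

S is finite, so inf(S) = min(S).
Sorted increasing:
-7/2, -1/7, 3/5, 1
The extremum is -7/2.
For every x in S, x >= -7/2. And -7/2 is in S, so it is attained.
Therefore inf(S) = -7/2.

-7/2


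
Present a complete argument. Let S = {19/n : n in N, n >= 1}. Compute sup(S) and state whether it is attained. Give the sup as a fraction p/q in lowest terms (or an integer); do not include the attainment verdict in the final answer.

Analysis:
- Values: 19, 19/2, 19/3, 19/4, ... strictly decreasing.
- The maximum is 19 (n=1); sup = 19 (attained).
- The set is bounded below by 0; 19/n -> 0 so 0 is the greatest lower bound.
- 0 is not in the set, so inf = 0 is not attained.
Conclusion: sup(S) = 19, attained in S.

19


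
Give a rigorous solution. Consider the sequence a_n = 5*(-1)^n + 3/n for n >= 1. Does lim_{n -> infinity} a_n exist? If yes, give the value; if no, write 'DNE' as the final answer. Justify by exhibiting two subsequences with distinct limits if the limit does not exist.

Examine the behaviour of a_n along subsequences.
a_{2k} = 5 + 3/(2k) -> 5. a_{2k+1} = -5 + 3/(2k+1) -> -5.
Since these two subsequential limits are 5 and -5, distinct, the full sequence cannot converge (a convergent sequence has all subsequences tending to the same limit). So lim a_n does not exist.

DNE


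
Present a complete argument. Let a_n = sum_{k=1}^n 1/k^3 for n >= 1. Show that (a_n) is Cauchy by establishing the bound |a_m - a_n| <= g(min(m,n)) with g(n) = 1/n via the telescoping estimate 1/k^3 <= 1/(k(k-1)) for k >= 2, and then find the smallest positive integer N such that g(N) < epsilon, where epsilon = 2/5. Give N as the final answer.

For m > n >= 1: |a_m - a_n| = sum_{k=n+1}^m 1/k^3.
Use 1/k^3 <= 1/(k(k-1)) = 1/(k-1) - 1/k for k >= 2 (which holds since k^3 >= k^2 >= k(k-1) for k >= 2):
sum_{k=n+1}^m 1/k^3 <= sum_{k=n+1}^m (1/(k-1) - 1/k) = 1/n - 1/m <= 1/n.
By symmetry the same bound holds with n,m swapped, so |a_m - a_n| <= 1/min(m,n) = g(min(m,n)). Since g(n) -> 0, (a_n) is Cauchy.
Now solve g(N) < 2/5: 1/N < 2/5 <=> N > 1/(2/5) = 5/2.
The smallest integer strictly greater than 5/2 is N = 3.
Check: g(3) = 1/3 < 2/5; g(2) = 1/2 >= 2/5. So N = 3.

3


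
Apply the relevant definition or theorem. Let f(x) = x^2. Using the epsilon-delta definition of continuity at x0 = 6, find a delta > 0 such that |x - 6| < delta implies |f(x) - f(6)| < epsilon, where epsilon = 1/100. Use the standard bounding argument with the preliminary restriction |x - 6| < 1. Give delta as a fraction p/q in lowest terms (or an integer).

Factor: |x^2 - (6)^2| = |x - 6| * |x + 6|.
Impose |x - 6| < 1 first. Then |x + 6| = |(x - 6) + 2*(6)| <= |x - 6| + 2*|6| < 1 + 12 = 13.
So |x^2 - (6)^2| < delta * 13.
We need delta * 13 <= 1/100, i.e. delta <= 1/100/13 = 1/1300.
Since 1/1300 < 1, this is tighter than 1; take delta = 1/1300.
So delta = 1/1300 works.

1/1300


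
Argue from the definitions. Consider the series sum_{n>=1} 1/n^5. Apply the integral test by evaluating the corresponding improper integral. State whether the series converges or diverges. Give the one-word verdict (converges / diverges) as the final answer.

Let f(x) = x^(-5). Then f is positive, continuous, and decreasing on [1, infinity), so the integral test applies.
Compute the improper integral int_{1}^infinity f(x) dx:
  antiderivative F(x) = -1/(4*x^4).
  As x -> infinity, F(x) -> 0 (since p = 5 > 1).
  So int = F(infinity) - F(1) = 0 - (-1/4) = 1/4.
  Finite, so by the integral test, the series converges.

converges


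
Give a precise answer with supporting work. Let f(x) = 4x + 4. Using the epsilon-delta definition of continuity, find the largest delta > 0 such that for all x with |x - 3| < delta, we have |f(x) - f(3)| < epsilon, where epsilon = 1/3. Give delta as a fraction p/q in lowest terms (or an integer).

We compute f(3) = 4*(3) + 4 = 16.
|f(x) - f(3)| = |4x + 4 - (16)| = |4(x - 3)| = 4|x - 3|.
We need 4|x - 3| < 1/3, i.e. |x - 3| < 1/3 / 4 = 1/12.
So any delta <= 1/12 works. Conversely, if delta > 1/12, then x = 3 + 1/12 satisfies |x - 3| = 1/12 < delta but |f(x) - f(3)| = 4 * 1/12 = 1/3, which is not < 1/3; so no larger delta works.
Hence the largest such delta is 1/12.

1/12


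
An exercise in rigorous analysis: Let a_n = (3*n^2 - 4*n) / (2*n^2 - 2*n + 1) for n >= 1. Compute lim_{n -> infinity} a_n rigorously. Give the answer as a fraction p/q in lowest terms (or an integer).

Divide numerator and denominator by n^2, the highest power:
numerator / n^2 = 3 - 4/n
denominator / n^2 = 2 - 2/n + n^(-2)
As n -> infinity, all terms of the form c/n^k (k >= 1) tend to 0.
So numerator / n^2 -> 3 and denominator / n^2 -> 2.
Therefore lim a_n = 3/2.

3/2


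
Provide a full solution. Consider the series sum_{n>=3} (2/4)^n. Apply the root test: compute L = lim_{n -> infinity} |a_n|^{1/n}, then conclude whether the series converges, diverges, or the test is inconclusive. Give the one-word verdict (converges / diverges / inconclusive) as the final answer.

Let a_n denote the general term. Form |a_n|^(1/n) and simplify:
|a_n|^(1/n) = 1/2
Take the limit as n -> infinity: L = 1/2.
Since L = 1/2 < 1, the root test implies convergence.

converges


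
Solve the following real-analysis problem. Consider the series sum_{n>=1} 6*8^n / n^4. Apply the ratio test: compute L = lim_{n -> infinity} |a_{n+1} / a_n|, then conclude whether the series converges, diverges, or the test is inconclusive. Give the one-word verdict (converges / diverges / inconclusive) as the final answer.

Let a_n denote the general term. Form the ratio a_{n+1}/a_n and simplify:
a_{n+1}/a_n = 8*n^4/(n + 1)^4
Take the limit as n -> infinity: L = 8.
Since L = 8 > 1 (or L = infinity), the ratio test implies the series diverges.

diverges


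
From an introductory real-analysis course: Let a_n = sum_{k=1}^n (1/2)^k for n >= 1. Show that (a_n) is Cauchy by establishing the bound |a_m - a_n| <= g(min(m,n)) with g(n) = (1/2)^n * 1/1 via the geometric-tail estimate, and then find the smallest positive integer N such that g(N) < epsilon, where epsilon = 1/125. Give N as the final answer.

For m > n >= 1: |a_m - a_n| = sum_{k=n+1}^m (1/2)^k < sum_{k=n+1}^infinity (1/2)^k = (1/2)^(n+1) / (1 - 1/2) = (1/2)^n * (1/2) * (2/1) = (1/2)^n * 1/1.
So g(n) = (1/2)^n / 1. Since g(n) -> 0, (a_n) is Cauchy.
Now solve g(N) < 1/125: (1/2)^N / 1 < 1/125 <=> 2^N > 1 / (1 * 1/125) = 125.
Check powers of 2: 2^6 = 64 <= 125, 2^7 = 128 > 125.
So the smallest such N is 7. Check: g(7) = 1/(1 * 128) = 1/128 < 1/125.

7


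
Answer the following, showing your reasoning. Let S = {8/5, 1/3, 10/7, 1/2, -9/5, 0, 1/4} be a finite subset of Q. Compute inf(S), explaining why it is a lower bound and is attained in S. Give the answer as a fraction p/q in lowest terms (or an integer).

S is finite, so inf(S) = min(S).
Sorted increasing:
-9/5, 0, 1/4, 1/3, 1/2, 10/7, 8/5
The extremum is -9/5.
For every x in S, x >= -9/5. And -9/5 is in S, so it is attained.
Therefore inf(S) = -9/5.

-9/5


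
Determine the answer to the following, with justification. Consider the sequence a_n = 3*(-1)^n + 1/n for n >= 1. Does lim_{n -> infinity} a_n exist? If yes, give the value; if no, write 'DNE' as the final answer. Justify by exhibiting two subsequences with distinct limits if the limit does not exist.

Examine the behaviour of a_n along subsequences.
a_{2k} = 3 + 1/(2k) -> 3. a_{2k+1} = -3 + 1/(2k+1) -> -3.
Since these two subsequential limits are 3 and -3, distinct, the full sequence cannot converge (a convergent sequence has all subsequences tending to the same limit). So lim a_n does not exist.

DNE


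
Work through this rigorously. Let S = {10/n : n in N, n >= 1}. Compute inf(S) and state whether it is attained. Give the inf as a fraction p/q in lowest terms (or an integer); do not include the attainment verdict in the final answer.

Analysis:
- Values: 10, 5, 10/3, 5/2, ... strictly decreasing.
- The maximum is 10 (n=1); sup = 10 (attained).
- The set is bounded below by 0; 10/n -> 0 so 0 is the greatest lower bound.
- 0 is not in the set, so inf = 0 is not attained.
Conclusion: inf(S) = 0, not attained in S.

0


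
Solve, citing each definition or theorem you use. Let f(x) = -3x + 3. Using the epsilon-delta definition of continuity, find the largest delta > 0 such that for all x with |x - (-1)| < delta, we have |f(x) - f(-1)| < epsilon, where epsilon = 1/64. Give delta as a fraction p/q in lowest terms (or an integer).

We compute f(-1) = -3*(-1) + 3 = 6.
|f(x) - f(-1)| = |-3x + 3 - (6)| = |-3(x - (-1))| = 3|x - (-1)|.
We need 3|x - (-1)| < 1/64, i.e. |x - (-1)| < 1/64 / 3 = 1/192.
So any delta <= 1/192 works. Conversely, if delta > 1/192, then x = -1 + 1/192 satisfies |x - (-1)| = 1/192 < delta but |f(x) - f(-1)| = 3 * 1/192 = 1/64, which is not < 1/64; so no larger delta works.
Hence the largest such delta is 1/192.

1/192


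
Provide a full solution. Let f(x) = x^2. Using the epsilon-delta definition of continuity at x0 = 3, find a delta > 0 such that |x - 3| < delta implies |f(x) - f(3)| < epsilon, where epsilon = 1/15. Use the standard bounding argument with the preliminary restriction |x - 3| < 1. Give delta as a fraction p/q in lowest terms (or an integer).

Factor: |x^2 - (3)^2| = |x - 3| * |x + 3|.
Impose |x - 3| < 1 first. Then |x + 3| = |(x - 3) + 2*(3)| <= |x - 3| + 2*|3| < 1 + 6 = 7.
So |x^2 - (3)^2| < delta * 7.
We need delta * 7 <= 1/15, i.e. delta <= 1/15/7 = 1/105.
Since 1/105 < 1, this is tighter than 1; take delta = 1/105.
So delta = 1/105 works.

1/105


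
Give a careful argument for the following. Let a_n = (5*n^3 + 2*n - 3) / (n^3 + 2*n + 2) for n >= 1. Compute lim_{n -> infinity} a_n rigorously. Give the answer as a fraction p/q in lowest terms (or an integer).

Divide numerator and denominator by n^3, the highest power:
numerator / n^3 = 5 + 2/n^2 - 3/n^3
denominator / n^3 = 1 + 2/n^2 + 2/n^3
As n -> infinity, all terms of the form c/n^k (k >= 1) tend to 0.
So numerator / n^3 -> 5 and denominator / n^3 -> 1.
Therefore lim a_n = 5.

5


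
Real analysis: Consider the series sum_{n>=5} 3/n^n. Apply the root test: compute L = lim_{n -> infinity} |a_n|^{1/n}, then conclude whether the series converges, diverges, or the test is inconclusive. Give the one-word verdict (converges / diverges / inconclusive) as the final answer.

Let a_n denote the general term. Form |a_n|^(1/n) and simplify:
|a_n|^(1/n) = 3^(1/n)/n
Take the limit as n -> infinity: L = 0.
Since L = 0 < 1, the root test implies convergence.

converges


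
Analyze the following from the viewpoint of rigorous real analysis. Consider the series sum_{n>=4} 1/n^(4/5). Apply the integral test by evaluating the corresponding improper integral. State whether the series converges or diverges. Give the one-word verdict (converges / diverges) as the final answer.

Let f(x) = x^(-4/5). Then f is positive, continuous, and decreasing on [4, infinity), so the integral test applies.
Compute the improper integral int_{4}^infinity f(x) dx:
  antiderivative F(x) = 5*x^(1/5).
  As x -> infinity, F(x) -> infinity (since p = 4/5 < 1).
  So the integral diverges. By the integral test, the series diverges.

diverges


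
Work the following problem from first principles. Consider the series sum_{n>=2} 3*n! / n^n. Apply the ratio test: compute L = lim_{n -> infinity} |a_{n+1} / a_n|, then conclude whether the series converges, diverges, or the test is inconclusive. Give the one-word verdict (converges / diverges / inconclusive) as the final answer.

Let a_n denote the general term. Form the ratio a_{n+1}/a_n and simplify:
a_{n+1}/a_n = (n/(n + 1))^n
Take the limit as n -> infinity: L = exp(-1).
Since L = exp(-1) < 1, the ratio test implies the series converges.

converges


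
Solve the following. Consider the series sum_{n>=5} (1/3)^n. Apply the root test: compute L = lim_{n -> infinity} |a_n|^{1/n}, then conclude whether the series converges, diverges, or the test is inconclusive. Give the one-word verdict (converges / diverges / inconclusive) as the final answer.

Let a_n denote the general term. Form |a_n|^(1/n) and simplify:
|a_n|^(1/n) = 1/3
Take the limit as n -> infinity: L = 1/3.
Since L = 1/3 < 1, the root test implies convergence.

converges


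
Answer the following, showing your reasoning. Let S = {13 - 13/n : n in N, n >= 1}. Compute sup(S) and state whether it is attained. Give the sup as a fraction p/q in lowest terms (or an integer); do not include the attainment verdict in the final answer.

Analysis:
- Values: 0, 13/2, 26/3, 39/4, ... strictly increasing.
- Minimum is 0 (n=1); inf = 0 (attained).
- 13 - 13/n -> 13 from below; sup = 13, not attained.
Conclusion: sup(S) = 13, not attained in S.

13


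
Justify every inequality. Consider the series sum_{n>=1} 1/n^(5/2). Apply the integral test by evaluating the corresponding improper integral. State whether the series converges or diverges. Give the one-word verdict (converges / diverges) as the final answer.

Let f(x) = x^(-5/2). Then f is positive, continuous, and decreasing on [1, infinity), so the integral test applies.
Compute the improper integral int_{1}^infinity f(x) dx:
  antiderivative F(x) = -2/(3*x^(3/2)).
  As x -> infinity, F(x) -> 0 (since p = 5/2 > 1).
  So int = F(infinity) - F(1) = 0 - (-2/3) = 2/3.
  Finite, so by the integral test, the series converges.

converges


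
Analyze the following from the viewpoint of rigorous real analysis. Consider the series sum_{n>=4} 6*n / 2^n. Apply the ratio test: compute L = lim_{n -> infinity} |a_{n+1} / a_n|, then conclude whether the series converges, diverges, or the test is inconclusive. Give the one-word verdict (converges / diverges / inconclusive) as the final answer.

Let a_n denote the general term. Form the ratio a_{n+1}/a_n and simplify:
a_{n+1}/a_n = (n + 1)/(2*n)
Take the limit as n -> infinity: L = 1/2.
Since L = 1/2 < 1, the ratio test implies the series converges.

converges


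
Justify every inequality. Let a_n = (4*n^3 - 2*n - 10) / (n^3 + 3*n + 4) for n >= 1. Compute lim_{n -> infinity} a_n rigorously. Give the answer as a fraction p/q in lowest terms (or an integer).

Divide numerator and denominator by n^3, the highest power:
numerator / n^3 = 4 - 2/n^2 - 10/n^3
denominator / n^3 = 1 + 3/n^2 + 4/n^3
As n -> infinity, all terms of the form c/n^k (k >= 1) tend to 0.
So numerator / n^3 -> 4 and denominator / n^3 -> 1.
Therefore lim a_n = 4.

4


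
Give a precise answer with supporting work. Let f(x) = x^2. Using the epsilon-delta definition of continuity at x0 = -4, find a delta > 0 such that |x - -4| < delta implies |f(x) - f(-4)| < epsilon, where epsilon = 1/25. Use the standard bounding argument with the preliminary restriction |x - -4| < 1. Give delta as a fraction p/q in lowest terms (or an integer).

Factor: |x^2 - (-4)^2| = |x - -4| * |x + -4|.
Impose |x - -4| < 1 first. Then |x + -4| = |(x - -4) + 2*(-4)| <= |x - -4| + 2*|-4| < 1 + 8 = 9.
So |x^2 - (-4)^2| < delta * 9.
We need delta * 9 <= 1/25, i.e. delta <= 1/25/9 = 1/225.
Since 1/225 < 1, this is tighter than 1; take delta = 1/225.
So delta = 1/225 works.

1/225


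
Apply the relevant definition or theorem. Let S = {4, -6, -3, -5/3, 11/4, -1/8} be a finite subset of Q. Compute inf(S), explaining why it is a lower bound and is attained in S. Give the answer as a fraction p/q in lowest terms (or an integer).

S is finite, so inf(S) = min(S).
Sorted increasing:
-6, -3, -5/3, -1/8, 11/4, 4
The extremum is -6.
For every x in S, x >= -6. And -6 is in S, so it is attained.
Therefore inf(S) = -6.

-6


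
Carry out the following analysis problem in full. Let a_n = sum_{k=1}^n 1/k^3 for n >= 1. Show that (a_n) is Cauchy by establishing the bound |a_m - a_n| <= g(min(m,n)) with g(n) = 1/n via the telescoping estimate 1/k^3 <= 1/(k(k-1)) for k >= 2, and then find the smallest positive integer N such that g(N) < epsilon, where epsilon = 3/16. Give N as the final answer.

For m > n >= 1: |a_m - a_n| = sum_{k=n+1}^m 1/k^3.
Use 1/k^3 <= 1/(k(k-1)) = 1/(k-1) - 1/k for k >= 2 (which holds since k^3 >= k^2 >= k(k-1) for k >= 2):
sum_{k=n+1}^m 1/k^3 <= sum_{k=n+1}^m (1/(k-1) - 1/k) = 1/n - 1/m <= 1/n.
By symmetry the same bound holds with n,m swapped, so |a_m - a_n| <= 1/min(m,n) = g(min(m,n)). Since g(n) -> 0, (a_n) is Cauchy.
Now solve g(N) < 3/16: 1/N < 3/16 <=> N > 1/(3/16) = 16/3.
The smallest integer strictly greater than 16/3 is N = 6.
Check: g(6) = 1/6 < 3/16; g(5) = 1/5 >= 3/16. So N = 6.

6


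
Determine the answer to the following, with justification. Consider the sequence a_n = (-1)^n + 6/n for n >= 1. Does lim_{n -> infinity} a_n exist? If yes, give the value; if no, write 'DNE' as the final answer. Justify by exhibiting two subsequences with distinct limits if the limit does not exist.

Examine the behaviour of a_n along subsequences.
a_{2k} = 1 + 6/(2k) -> 1. a_{2k+1} = -1 + 6/(2k+1) -> -1.
Since these two subsequential limits are 1 and -1, distinct, the full sequence cannot converge (a convergent sequence has all subsequences tending to the same limit). So lim a_n does not exist.

DNE


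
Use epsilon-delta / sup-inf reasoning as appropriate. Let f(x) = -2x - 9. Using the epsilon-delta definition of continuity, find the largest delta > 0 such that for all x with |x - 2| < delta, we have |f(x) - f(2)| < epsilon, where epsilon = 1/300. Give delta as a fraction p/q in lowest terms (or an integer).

We compute f(2) = -2*(2) - 9 = -13.
|f(x) - f(2)| = |-2x - 9 - (-13)| = |-2(x - 2)| = 2|x - 2|.
We need 2|x - 2| < 1/300, i.e. |x - 2| < 1/300 / 2 = 1/600.
So any delta <= 1/600 works. Conversely, if delta > 1/600, then x = 2 + 1/600 satisfies |x - 2| = 1/600 < delta but |f(x) - f(2)| = 2 * 1/600 = 1/300, which is not < 1/300; so no larger delta works.
Hence the largest such delta is 1/600.

1/600


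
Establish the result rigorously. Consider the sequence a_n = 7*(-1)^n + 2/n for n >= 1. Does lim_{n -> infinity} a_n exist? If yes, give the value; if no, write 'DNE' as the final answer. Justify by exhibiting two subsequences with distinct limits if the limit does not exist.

Examine the behaviour of a_n along subsequences.
a_{2k} = 7 + 2/(2k) -> 7. a_{2k+1} = -7 + 2/(2k+1) -> -7.
Since these two subsequential limits are 7 and -7, distinct, the full sequence cannot converge (a convergent sequence has all subsequences tending to the same limit). So lim a_n does not exist.

DNE


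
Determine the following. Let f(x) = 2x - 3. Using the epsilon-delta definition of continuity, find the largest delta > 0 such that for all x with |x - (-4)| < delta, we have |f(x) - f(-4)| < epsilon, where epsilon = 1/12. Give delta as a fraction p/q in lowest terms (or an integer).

We compute f(-4) = 2*(-4) - 3 = -11.
|f(x) - f(-4)| = |2x - 3 - (-11)| = |2(x - (-4))| = 2|x - (-4)|.
We need 2|x - (-4)| < 1/12, i.e. |x - (-4)| < 1/12 / 2 = 1/24.
So any delta <= 1/24 works. Conversely, if delta > 1/24, then x = -4 + 1/24 satisfies |x - (-4)| = 1/24 < delta but |f(x) - f(-4)| = 2 * 1/24 = 1/12, which is not < 1/12; so no larger delta works.
Hence the largest such delta is 1/24.

1/24


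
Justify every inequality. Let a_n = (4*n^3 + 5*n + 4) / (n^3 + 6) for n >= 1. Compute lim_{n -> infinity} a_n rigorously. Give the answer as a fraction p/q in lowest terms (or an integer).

Divide numerator and denominator by n^3, the highest power:
numerator / n^3 = 4 + 5/n^2 + 4/n^3
denominator / n^3 = 1 + 6/n^3
As n -> infinity, all terms of the form c/n^k (k >= 1) tend to 0.
So numerator / n^3 -> 4 and denominator / n^3 -> 1.
Therefore lim a_n = 4.

4


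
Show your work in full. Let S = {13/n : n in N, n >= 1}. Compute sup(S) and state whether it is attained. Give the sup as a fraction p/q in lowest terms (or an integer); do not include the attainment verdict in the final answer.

Analysis:
- Values: 13, 13/2, 13/3, 13/4, ... strictly decreasing.
- The maximum is 13 (n=1); sup = 13 (attained).
- The set is bounded below by 0; 13/n -> 0 so 0 is the greatest lower bound.
- 0 is not in the set, so inf = 0 is not attained.
Conclusion: sup(S) = 13, attained in S.

13


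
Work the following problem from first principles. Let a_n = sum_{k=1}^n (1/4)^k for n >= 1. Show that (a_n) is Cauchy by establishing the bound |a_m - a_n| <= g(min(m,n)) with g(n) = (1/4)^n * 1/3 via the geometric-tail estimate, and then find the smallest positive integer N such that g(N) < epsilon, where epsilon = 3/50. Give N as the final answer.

For m > n >= 1: |a_m - a_n| = sum_{k=n+1}^m (1/4)^k < sum_{k=n+1}^infinity (1/4)^k = (1/4)^(n+1) / (1 - 1/4) = (1/4)^n * (1/4) * (4/3) = (1/4)^n * 1/3.
So g(n) = (1/4)^n / 3. Since g(n) -> 0, (a_n) is Cauchy.
Now solve g(N) < 3/50: (1/4)^N / 3 < 3/50 <=> 4^N > 1 / (3 * 3/50) = 50/9.
Check powers of 4: 4^1 = 4 <= 50/9, 4^2 = 16 > 50/9.
So the smallest such N is 2. Check: g(2) = 1/(3 * 16) = 1/48 < 3/50.

2


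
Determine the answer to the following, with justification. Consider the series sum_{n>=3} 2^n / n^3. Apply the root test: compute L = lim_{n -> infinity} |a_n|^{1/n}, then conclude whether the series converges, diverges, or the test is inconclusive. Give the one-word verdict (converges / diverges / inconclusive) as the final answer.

Let a_n denote the general term. Form |a_n|^(1/n) and simplify:
|a_n|^(1/n) = 2/n^(3/n)
Take the limit as n -> infinity: L = 2.
Since L = 2 > 1, the root test implies divergence.

diverges


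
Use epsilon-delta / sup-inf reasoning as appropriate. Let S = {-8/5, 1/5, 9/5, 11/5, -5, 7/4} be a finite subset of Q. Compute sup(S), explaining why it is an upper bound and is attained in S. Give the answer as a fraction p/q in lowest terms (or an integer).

S is finite, so sup(S) = max(S).
Sorted decreasing:
11/5, 9/5, 7/4, 1/5, -8/5, -5
The extremum is 11/5.
For every x in S, x <= 11/5. And 11/5 is in S, so it is attained.
Therefore sup(S) = 11/5.

11/5


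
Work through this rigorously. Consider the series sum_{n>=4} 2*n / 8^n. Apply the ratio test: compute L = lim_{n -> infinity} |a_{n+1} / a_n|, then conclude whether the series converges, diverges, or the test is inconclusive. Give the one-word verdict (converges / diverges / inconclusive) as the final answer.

Let a_n denote the general term. Form the ratio a_{n+1}/a_n and simplify:
a_{n+1}/a_n = (n + 1)/(8*n)
Take the limit as n -> infinity: L = 1/8.
Since L = 1/8 < 1, the ratio test implies the series converges.

converges


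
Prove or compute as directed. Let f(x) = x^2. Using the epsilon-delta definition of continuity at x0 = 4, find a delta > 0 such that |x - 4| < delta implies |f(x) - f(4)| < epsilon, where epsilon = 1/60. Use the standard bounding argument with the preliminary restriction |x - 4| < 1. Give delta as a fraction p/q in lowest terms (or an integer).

Factor: |x^2 - (4)^2| = |x - 4| * |x + 4|.
Impose |x - 4| < 1 first. Then |x + 4| = |(x - 4) + 2*(4)| <= |x - 4| + 2*|4| < 1 + 8 = 9.
So |x^2 - (4)^2| < delta * 9.
We need delta * 9 <= 1/60, i.e. delta <= 1/60/9 = 1/540.
Since 1/540 < 1, this is tighter than 1; take delta = 1/540.
So delta = 1/540 works.

1/540


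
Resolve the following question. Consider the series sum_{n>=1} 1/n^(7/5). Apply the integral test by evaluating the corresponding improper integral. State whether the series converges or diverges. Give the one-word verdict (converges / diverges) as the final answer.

Let f(x) = x^(-7/5). Then f is positive, continuous, and decreasing on [1, infinity), so the integral test applies.
Compute the improper integral int_{1}^infinity f(x) dx:
  antiderivative F(x) = -5/(2*x^(2/5)).
  As x -> infinity, F(x) -> 0 (since p = 7/5 > 1).
  So int = F(infinity) - F(1) = 0 - (-5/2) = 5/2.
  Finite, so by the integral test, the series converges.

converges


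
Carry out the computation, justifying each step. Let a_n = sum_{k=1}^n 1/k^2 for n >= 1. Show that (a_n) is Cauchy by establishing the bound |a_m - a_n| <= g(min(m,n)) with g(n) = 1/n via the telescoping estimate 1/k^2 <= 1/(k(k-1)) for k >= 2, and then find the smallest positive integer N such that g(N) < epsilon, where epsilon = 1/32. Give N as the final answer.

For m > n >= 1: |a_m - a_n| = sum_{k=n+1}^m 1/k^2.
Use 1/k^2 <= 1/(k(k-1)) = 1/(k-1) - 1/k for k >= 2:
sum_{k=n+1}^m 1/k^2 <= sum_{k=n+1}^m (1/(k-1) - 1/k) = 1/n - 1/m <= 1/n.
By symmetry the same bound holds with n,m swapped, so |a_m - a_n| <= 1/min(m,n) = g(min(m,n)). Since g(n) -> 0, (a_n) is Cauchy.
Now solve g(N) < 1/32: 1/N < 1/32 <=> N > 1/(1/32) = 32.
The smallest integer strictly greater than 32 is N = 33.
Check: g(33) = 1/33 < 1/32; g(32) = 1/32 >= 1/32. So N = 33.

33


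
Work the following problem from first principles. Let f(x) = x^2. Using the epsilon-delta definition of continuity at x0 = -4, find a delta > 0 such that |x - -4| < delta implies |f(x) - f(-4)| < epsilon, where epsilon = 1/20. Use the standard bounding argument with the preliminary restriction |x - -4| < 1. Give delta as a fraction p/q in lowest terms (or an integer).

Factor: |x^2 - (-4)^2| = |x - -4| * |x + -4|.
Impose |x - -4| < 1 first. Then |x + -4| = |(x - -4) + 2*(-4)| <= |x - -4| + 2*|-4| < 1 + 8 = 9.
So |x^2 - (-4)^2| < delta * 9.
We need delta * 9 <= 1/20, i.e. delta <= 1/20/9 = 1/180.
Since 1/180 < 1, this is tighter than 1; take delta = 1/180.
So delta = 1/180 works.

1/180


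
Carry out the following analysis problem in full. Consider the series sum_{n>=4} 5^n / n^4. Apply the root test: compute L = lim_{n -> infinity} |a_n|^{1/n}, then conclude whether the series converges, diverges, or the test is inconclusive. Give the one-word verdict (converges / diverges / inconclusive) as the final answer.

Let a_n denote the general term. Form |a_n|^(1/n) and simplify:
|a_n|^(1/n) = 5/n^(4/n)
Take the limit as n -> infinity: L = 5.
Since L = 5 > 1, the root test implies divergence.

diverges


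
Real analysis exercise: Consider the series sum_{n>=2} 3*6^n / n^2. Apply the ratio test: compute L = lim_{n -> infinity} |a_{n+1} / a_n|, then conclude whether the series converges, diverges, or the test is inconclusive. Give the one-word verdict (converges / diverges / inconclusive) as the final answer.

Let a_n denote the general term. Form the ratio a_{n+1}/a_n and simplify:
a_{n+1}/a_n = 6*n^2/(n + 1)^2
Take the limit as n -> infinity: L = 6.
Since L = 6 > 1 (or L = infinity), the ratio test implies the series diverges.

diverges


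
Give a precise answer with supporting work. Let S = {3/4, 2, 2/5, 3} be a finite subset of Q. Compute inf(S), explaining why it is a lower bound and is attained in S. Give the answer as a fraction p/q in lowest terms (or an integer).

S is finite, so inf(S) = min(S).
Sorted increasing:
2/5, 3/4, 2, 3
The extremum is 2/5.
For every x in S, x >= 2/5. And 2/5 is in S, so it is attained.
Therefore inf(S) = 2/5.

2/5


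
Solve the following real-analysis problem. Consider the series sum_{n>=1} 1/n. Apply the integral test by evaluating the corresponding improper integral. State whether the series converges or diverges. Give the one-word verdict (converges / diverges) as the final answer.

Let f(x) = 1/x. Then f is positive, continuous, and decreasing on [1, infinity), so the integral test applies.
Compute the improper integral int_{1}^infinity f(x) dx:
  antiderivative F(x) = log(x).
  As x -> infinity, log(x) -> infinity.
  So int = infinity - log(1) = infinity. By the integral test, the series diverges.

diverges


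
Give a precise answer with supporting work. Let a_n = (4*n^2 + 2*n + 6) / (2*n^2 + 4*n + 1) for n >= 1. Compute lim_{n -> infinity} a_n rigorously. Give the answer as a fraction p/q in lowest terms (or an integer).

Divide numerator and denominator by n^2, the highest power:
numerator / n^2 = 4 + 2/n + 6/n^2
denominator / n^2 = 2 + 4/n + n^(-2)
As n -> infinity, all terms of the form c/n^k (k >= 1) tend to 0.
So numerator / n^2 -> 4 and denominator / n^2 -> 2.
Therefore lim a_n = 2.

2


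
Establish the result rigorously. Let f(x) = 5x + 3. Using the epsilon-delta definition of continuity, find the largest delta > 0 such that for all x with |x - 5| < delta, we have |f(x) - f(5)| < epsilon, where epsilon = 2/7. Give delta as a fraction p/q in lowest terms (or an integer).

We compute f(5) = 5*(5) + 3 = 28.
|f(x) - f(5)| = |5x + 3 - (28)| = |5(x - 5)| = 5|x - 5|.
We need 5|x - 5| < 2/7, i.e. |x - 5| < 2/7 / 5 = 2/35.
So any delta <= 2/35 works. Conversely, if delta > 2/35, then x = 5 + 2/35 satisfies |x - 5| = 2/35 < delta but |f(x) - f(5)| = 5 * 2/35 = 2/7, which is not < 2/7; so no larger delta works.
Hence the largest such delta is 2/35.

2/35


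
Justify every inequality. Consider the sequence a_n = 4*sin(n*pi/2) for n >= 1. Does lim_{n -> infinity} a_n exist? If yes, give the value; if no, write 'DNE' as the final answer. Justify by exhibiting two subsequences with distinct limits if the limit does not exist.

Examine the behaviour of a_n along subsequences.
a_{4k+1} = 4*sin(pi/2 + 2k*pi) = 4 -> 4. a_{4k+3} = 4*sin(3pi/2 + 2k*pi) = -4 -> -4.
Since these two subsequential limits are 4 and -4, distinct, the full sequence cannot converge (a convergent sequence has all subsequences tending to the same limit). So lim a_n does not exist.

DNE


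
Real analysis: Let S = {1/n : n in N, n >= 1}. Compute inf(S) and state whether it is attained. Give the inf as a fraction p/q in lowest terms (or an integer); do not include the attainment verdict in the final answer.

Analysis:
- Values: 1, 1/2, 1/3, 1/4, ... strictly decreasing.
- The maximum is 1 (n=1); sup = 1 (attained).
- The set is bounded below by 0; 1/n -> 0 so 0 is the greatest lower bound.
- 0 is not in the set, so inf = 0 is not attained.
Conclusion: inf(S) = 0, not attained in S.

0


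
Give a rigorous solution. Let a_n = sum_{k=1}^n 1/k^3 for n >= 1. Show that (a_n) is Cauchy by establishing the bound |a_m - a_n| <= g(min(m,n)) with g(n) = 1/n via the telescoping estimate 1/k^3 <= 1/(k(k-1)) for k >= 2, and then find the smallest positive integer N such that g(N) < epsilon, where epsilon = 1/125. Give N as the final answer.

For m > n >= 1: |a_m - a_n| = sum_{k=n+1}^m 1/k^3.
Use 1/k^3 <= 1/(k(k-1)) = 1/(k-1) - 1/k for k >= 2 (which holds since k^3 >= k^2 >= k(k-1) for k >= 2):
sum_{k=n+1}^m 1/k^3 <= sum_{k=n+1}^m (1/(k-1) - 1/k) = 1/n - 1/m <= 1/n.
By symmetry the same bound holds with n,m swapped, so |a_m - a_n| <= 1/min(m,n) = g(min(m,n)). Since g(n) -> 0, (a_n) is Cauchy.
Now solve g(N) < 1/125: 1/N < 1/125 <=> N > 1/(1/125) = 125.
The smallest integer strictly greater than 125 is N = 126.
Check: g(126) = 1/126 < 1/125; g(125) = 1/125 >= 1/125. So N = 126.

126


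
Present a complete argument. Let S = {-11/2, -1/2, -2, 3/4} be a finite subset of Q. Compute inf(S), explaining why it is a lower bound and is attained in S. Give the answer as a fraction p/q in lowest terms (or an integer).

S is finite, so inf(S) = min(S).
Sorted increasing:
-11/2, -2, -1/2, 3/4
The extremum is -11/2.
For every x in S, x >= -11/2. And -11/2 is in S, so it is attained.
Therefore inf(S) = -11/2.

-11/2


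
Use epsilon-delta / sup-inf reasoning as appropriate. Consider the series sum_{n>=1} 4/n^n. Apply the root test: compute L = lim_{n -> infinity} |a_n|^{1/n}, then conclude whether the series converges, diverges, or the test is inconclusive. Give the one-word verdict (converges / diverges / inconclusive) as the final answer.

Let a_n denote the general term. Form |a_n|^(1/n) and simplify:
|a_n|^(1/n) = 2^(2/n)/n
Take the limit as n -> infinity: L = 0.
Since L = 0 < 1, the root test implies convergence.

converges


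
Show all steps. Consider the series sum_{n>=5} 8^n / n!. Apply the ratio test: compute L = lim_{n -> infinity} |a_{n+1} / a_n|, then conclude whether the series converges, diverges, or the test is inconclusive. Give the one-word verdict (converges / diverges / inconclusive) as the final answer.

Let a_n denote the general term. Form the ratio a_{n+1}/a_n and simplify:
a_{n+1}/a_n = 8/(n + 1)
Take the limit as n -> infinity: L = 0.
Since L = 0 < 1, the ratio test implies the series converges.

converges


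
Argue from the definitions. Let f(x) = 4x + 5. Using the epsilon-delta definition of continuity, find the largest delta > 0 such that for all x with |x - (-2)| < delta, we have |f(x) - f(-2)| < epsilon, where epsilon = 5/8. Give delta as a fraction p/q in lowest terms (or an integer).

We compute f(-2) = 4*(-2) + 5 = -3.
|f(x) - f(-2)| = |4x + 5 - (-3)| = |4(x - (-2))| = 4|x - (-2)|.
We need 4|x - (-2)| < 5/8, i.e. |x - (-2)| < 5/8 / 4 = 5/32.
So any delta <= 5/32 works. Conversely, if delta > 5/32, then x = -2 + 5/32 satisfies |x - (-2)| = 5/32 < delta but |f(x) - f(-2)| = 4 * 5/32 = 5/8, which is not < 5/8; so no larger delta works.
Hence the largest such delta is 5/32.

5/32


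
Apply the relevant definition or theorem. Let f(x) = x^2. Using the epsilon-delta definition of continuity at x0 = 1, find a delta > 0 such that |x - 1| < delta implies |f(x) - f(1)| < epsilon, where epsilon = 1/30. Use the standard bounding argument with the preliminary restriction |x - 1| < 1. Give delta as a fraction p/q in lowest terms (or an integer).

Factor: |x^2 - (1)^2| = |x - 1| * |x + 1|.
Impose |x - 1| < 1 first. Then |x + 1| = |(x - 1) + 2*(1)| <= |x - 1| + 2*|1| < 1 + 2 = 3.
So |x^2 - (1)^2| < delta * 3.
We need delta * 3 <= 1/30, i.e. delta <= 1/30/3 = 1/90.
Since 1/90 < 1, this is tighter than 1; take delta = 1/90.
So delta = 1/90 works.

1/90


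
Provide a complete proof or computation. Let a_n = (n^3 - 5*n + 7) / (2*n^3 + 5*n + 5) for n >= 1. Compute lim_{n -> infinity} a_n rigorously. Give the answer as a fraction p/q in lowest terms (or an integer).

Divide numerator and denominator by n^3, the highest power:
numerator / n^3 = 1 - 5/n^2 + 7/n^3
denominator / n^3 = 2 + 5/n^2 + 5/n^3
As n -> infinity, all terms of the form c/n^k (k >= 1) tend to 0.
So numerator / n^3 -> 1 and denominator / n^3 -> 2.
Therefore lim a_n = 1/2.

1/2


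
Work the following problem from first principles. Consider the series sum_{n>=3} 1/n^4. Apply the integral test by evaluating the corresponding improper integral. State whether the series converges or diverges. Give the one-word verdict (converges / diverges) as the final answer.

Let f(x) = x^(-4). Then f is positive, continuous, and decreasing on [3, infinity), so the integral test applies.
Compute the improper integral int_{3}^infinity f(x) dx:
  antiderivative F(x) = -1/(3*x^3).
  As x -> infinity, F(x) -> 0 (since p = 4 > 1).
  So int = F(infinity) - F(3) = 0 - (-1/81) = 1/81.
  Finite, so by the integral test, the series converges.

converges
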